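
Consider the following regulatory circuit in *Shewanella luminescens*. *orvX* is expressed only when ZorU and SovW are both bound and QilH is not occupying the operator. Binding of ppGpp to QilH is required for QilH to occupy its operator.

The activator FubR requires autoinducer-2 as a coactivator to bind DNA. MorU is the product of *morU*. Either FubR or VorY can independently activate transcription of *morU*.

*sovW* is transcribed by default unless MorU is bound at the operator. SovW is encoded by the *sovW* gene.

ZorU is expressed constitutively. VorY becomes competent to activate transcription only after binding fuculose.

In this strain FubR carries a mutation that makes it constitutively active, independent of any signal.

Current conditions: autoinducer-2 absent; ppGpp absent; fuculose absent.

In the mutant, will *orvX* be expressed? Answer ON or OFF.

ZorU is produced constitutively and is active.
FubR is constitutively active in this strain.
Fuculose is absent, so VorY is inactive.
Activator FubR is present, so *morU* is transcribed.
So MorU is produced and active.
With repressor MorU bound, *sovW* is not transcribed.
So SovW is not produced.
ppGpp is absent, so QilH is inactive.
Required activator SovW is absent, so *orvX* is not transcribed.

OFF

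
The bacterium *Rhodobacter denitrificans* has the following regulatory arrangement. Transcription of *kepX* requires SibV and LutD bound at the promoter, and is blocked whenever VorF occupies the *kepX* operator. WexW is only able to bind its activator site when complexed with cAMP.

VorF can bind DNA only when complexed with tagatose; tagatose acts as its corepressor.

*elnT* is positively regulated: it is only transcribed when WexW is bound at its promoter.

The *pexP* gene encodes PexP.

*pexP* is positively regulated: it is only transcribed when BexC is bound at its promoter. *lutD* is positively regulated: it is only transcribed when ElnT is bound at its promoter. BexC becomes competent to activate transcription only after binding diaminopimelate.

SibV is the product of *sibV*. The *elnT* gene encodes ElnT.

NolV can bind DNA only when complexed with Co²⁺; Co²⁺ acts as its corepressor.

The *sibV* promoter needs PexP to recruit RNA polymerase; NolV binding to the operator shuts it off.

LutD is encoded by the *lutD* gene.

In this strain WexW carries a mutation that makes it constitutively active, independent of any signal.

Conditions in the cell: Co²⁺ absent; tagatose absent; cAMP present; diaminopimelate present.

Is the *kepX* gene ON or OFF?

Tagatose is absent, so VorF is inactive.
Diaminopimelate is present, so BexC is active.
No repressor is bound and BexC is active, so *pexP* is transcribed.
So PexP is produced and active.
Co²⁺ is absent, so NolV is inactive.
No repressor is bound and PexP is active, so *sibV* is transcribed.
So SibV is produced and active.
WexW is constitutively active in this strain.
No repressor is bound and WexW is active, so *elnT* is transcribed.
So ElnT is produced and active.
No repressor is bound and ElnT is active, so *lutD* is transcribed.
So LutD is produced and active.
No repressor is bound and SibV and LutD are active, so *kepX* is transcribed.

ON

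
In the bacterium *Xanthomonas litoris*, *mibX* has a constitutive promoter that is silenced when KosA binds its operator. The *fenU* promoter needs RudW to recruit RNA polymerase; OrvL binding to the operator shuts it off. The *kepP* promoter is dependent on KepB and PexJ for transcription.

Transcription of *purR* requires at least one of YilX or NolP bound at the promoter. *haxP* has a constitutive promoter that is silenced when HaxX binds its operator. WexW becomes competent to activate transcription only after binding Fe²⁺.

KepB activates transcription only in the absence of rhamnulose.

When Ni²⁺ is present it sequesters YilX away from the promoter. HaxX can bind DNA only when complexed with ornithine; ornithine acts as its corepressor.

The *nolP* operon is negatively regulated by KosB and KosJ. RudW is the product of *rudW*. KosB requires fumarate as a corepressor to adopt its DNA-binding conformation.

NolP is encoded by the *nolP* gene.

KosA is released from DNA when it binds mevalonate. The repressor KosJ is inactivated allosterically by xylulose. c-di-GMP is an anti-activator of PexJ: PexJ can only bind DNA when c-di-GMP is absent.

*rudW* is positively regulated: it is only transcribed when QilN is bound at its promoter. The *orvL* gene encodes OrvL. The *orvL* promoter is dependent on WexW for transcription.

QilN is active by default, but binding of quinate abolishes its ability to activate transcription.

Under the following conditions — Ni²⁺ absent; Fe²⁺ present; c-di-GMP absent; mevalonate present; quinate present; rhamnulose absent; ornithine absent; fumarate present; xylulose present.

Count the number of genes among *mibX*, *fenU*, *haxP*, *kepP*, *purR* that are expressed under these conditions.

4

Mevalonate is present, so KosA is inactive.
With no repressor bound, *mibX* is transcribed.
→ *mibX* is ON.
Quinate is present, so QilN is inactive.
Required activator QilN is absent, so *rudW* is not transcribed.
So RudW is not produced.
Fe²⁺ is present, so WexW is active.
No repressor is bound and WexW is active, so *orvL* is transcribed.
So OrvL is produced and active.
With repressor OrvL bound, *fenU* is not transcribed.
→ *fenU* is OFF.
Ornithine is absent, so HaxX is inactive.
With no repressor bound, *haxP* is transcribed.
→ *haxP* is ON.
Rhamnulose is absent, so KepB is active.
c-di-GMP is absent, so PexJ is active.
No repressor is bound and KepB and PexJ are active, so *kepP* is transcribed.
→ *kepP* is ON.
Ni²⁺ is absent, so YilX is active.
Fumarate is present, so KosB is active.
Xylulose is present, so KosJ is inactive.
With repressor KosB bound, *nolP* is not transcribed.
So NolP is not produced.
Activator YilX is present, so *purR* is transcribed.
→ *purR* is ON.
4 of the 5 genes are transcribed.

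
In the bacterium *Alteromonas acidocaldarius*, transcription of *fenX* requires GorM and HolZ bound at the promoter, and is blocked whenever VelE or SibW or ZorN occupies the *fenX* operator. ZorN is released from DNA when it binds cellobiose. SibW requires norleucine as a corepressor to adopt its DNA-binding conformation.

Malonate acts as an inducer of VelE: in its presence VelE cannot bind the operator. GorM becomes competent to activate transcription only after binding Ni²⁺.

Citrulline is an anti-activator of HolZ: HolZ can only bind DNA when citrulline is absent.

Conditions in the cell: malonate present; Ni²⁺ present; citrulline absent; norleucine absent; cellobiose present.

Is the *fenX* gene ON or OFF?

ON

Malonate is present, so VelE is inactive.
Norleucine is absent, so SibW is inactive.
Cellobiose is present, so ZorN is inactive.
Ni²⁺ is present, so GorM is active.
Citrulline is absent, so HolZ is active.
No repressor is bound and GorM and HolZ are active, so *fenX* is transcribed.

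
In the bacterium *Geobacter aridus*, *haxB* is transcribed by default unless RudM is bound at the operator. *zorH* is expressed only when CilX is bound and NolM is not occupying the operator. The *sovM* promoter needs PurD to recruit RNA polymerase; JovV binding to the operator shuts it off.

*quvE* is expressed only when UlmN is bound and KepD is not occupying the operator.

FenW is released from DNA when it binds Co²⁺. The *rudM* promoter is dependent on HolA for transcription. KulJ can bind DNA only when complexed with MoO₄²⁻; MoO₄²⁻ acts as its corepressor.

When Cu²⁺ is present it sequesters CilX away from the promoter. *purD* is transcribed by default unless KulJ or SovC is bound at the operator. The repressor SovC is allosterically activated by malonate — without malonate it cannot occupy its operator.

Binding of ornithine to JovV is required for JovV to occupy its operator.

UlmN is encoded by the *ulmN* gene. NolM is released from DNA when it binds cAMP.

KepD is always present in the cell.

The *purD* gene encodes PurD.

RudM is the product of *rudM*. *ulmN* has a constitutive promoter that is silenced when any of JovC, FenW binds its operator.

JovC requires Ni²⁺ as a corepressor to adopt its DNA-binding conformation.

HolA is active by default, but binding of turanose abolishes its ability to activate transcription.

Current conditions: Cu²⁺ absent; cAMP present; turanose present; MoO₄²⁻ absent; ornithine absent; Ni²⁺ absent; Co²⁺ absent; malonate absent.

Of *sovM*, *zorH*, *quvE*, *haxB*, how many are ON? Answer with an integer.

3

Ornithine is absent, so JovV is inactive.
MoO₄²⁻ is absent, so KulJ is inactive.
Malonate is absent, so SovC is inactive.
With no repressor bound, *purD* is transcribed.
So PurD is produced and active.
No repressor is bound and PurD is active, so *sovM* is transcribed.
→ *sovM* is ON.
Cu²⁺ is absent, so CilX is active.
cAMP is present, so NolM is inactive.
No repressor is bound and CilX is active, so *zorH* is transcribed.
→ *zorH* is ON.
KepD is produced constitutively and is active.
Ni²⁺ is absent, so JovC is inactive.
Co²⁺ is absent, so FenW is active.
With repressor FenW bound, *ulmN* is not transcribed.
So UlmN is not produced.
With repressor KepD bound, *quvE* is not transcribed.
→ *quvE* is OFF.
Turanose is present, so HolA is inactive.
Required activator HolA is absent, so *rudM* is not transcribed.
So RudM is not produced.
With no repressor bound, *haxB* is transcribed.
→ *haxB* is ON.
3 of the 4 genes are transcribed.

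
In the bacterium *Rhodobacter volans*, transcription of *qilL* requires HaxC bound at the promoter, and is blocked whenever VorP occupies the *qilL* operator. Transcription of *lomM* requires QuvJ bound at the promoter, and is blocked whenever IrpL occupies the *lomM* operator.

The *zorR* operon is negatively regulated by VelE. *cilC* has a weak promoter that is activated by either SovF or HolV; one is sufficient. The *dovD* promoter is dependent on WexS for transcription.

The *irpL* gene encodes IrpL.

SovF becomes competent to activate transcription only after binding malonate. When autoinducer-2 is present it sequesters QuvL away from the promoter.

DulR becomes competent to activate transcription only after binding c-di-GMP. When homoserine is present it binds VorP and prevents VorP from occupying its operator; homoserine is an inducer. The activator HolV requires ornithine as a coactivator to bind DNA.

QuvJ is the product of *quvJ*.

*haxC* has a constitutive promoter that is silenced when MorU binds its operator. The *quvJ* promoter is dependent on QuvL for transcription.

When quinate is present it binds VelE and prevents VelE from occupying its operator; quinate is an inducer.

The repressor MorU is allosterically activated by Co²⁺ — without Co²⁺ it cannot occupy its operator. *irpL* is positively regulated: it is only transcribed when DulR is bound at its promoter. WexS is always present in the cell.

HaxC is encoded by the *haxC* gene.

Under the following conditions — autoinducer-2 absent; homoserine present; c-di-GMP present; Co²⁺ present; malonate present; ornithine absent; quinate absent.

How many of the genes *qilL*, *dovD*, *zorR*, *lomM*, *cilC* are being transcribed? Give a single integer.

Homoserine is present, so VorP is inactive.
Co²⁺ is present, so MorU is active.
With repressor MorU bound, *haxC* is not transcribed.
So HaxC is not produced.
Required activator HaxC is absent, so *qilL* is not transcribed.
→ *qilL* is OFF.
WexS is produced constitutively and is active.
No repressor is bound and WexS is active, so *dovD* is transcribed.
→ *dovD* is ON.
Quinate is absent, so VelE is active.
With repressor VelE bound, *zorR* is not transcribed.
→ *zorR* is OFF.
c-di-GMP is present, so DulR is active.
No repressor is bound and DulR is active, so *irpL* is transcribed.
So IrpL is produced and active.
Autoinducer-2 is absent, so QuvL is active.
No repressor is bound and QuvL is active, so *quvJ* is transcribed.
So QuvJ is produced and active.
With repressor IrpL bound, *lomM* is not transcribed.
→ *lomM* is OFF.
Malonate is present, so SovF is active.
Ornithine is absent, so HolV is inactive.
Activator SovF is present, so *cilC* is transcribed.
→ *cilC* is ON.
2 of the 5 genes are transcribed.

2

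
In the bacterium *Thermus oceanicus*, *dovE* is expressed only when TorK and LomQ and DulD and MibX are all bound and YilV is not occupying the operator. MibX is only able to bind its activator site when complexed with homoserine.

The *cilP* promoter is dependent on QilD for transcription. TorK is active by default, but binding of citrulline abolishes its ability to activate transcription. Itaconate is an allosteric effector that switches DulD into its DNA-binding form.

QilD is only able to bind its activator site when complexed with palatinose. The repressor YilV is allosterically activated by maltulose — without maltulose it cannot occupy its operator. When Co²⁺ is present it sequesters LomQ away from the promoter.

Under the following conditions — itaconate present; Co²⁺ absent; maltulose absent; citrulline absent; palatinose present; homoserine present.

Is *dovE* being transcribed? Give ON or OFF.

ON

Citrulline is absent, so TorK is active.
Co²⁺ is absent, so LomQ is active.
Itaconate is present, so DulD is active.
Maltulose is absent, so YilV is inactive.
Homoserine is present, so MibX is active.
No repressor is bound and TorK and LomQ and DulD and MibX are active, so *dovE* is transcribed.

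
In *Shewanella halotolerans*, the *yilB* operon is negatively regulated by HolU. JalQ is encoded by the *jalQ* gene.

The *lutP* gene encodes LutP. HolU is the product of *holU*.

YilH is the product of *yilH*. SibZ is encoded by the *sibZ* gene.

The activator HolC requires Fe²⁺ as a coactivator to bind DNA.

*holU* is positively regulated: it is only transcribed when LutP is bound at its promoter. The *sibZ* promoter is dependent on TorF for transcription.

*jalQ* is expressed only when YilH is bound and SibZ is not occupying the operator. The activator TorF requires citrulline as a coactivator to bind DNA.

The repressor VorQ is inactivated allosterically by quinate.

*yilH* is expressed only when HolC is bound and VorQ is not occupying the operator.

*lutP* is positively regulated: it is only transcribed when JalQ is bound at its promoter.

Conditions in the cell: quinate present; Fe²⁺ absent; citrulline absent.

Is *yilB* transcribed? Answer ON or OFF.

Quinate is present, so VorQ is inactive.
Fe²⁺ is absent, so HolC is inactive.
Required activator HolC is absent, so *yilH* is not transcribed.
So YilH is not produced.
Citrulline is absent, so TorF is inactive.
Required activator TorF is absent, so *sibZ* is not transcribed.
So SibZ is not produced.
Required activator YilH is absent, so *jalQ* is not transcribed.
So JalQ is not produced.
Required activator JalQ is absent, so *lutP* is not transcribed.
So LutP is not produced.
Required activator LutP is absent, so *holU* is not transcribed.
So HolU is not produced.
With no repressor bound, *yilB* is transcribed.

ON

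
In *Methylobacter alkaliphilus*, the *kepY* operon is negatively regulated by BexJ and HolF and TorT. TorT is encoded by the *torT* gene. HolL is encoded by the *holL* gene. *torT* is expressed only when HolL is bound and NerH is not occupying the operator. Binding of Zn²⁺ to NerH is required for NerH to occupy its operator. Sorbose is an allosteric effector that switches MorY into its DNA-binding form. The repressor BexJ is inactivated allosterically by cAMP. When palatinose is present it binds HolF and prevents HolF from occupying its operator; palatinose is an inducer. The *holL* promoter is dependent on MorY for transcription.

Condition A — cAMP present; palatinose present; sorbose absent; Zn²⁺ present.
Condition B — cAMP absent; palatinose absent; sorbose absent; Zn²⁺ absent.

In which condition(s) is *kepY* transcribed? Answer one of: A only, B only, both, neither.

Condition A:
cAMP is present, so BexJ is inactive.
Palatinose is present, so HolF is inactive.
Sorbose is absent, so MorY is inactive.
Required activator MorY is absent, so *holL* is not transcribed.
So HolL is not produced.
Zn²⁺ is present, so NerH is active.
With repressor NerH bound, *torT* is not transcribed.
So TorT is not produced.
With no repressor bound, *kepY* is transcribed.
→ *kepY* is ON in A.
Condition B:
cAMP is absent, so BexJ is active.
Palatinose is absent, so HolF is active.
Sorbose is absent, so MorY is inactive.
Required activator MorY is absent, so *holL* is not transcribed.
So HolL is not produced.
Zn²⁺ is absent, so NerH is inactive.
Required activator HolL is absent, so *torT* is not transcribed.
So TorT is not produced.
With repressor BexJ bound, *kepY* is not transcribed.
→ *kepY* is OFF in B.

A only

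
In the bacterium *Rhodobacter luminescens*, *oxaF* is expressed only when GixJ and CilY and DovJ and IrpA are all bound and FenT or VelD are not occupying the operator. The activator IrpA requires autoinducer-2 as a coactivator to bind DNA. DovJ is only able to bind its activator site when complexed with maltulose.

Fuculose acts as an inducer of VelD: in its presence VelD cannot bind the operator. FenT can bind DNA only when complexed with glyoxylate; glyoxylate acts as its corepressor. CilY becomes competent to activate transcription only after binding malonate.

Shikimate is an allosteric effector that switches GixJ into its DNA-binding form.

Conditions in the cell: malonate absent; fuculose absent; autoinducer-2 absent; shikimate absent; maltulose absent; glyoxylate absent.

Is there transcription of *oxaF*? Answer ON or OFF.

Shikimate is absent, so GixJ is inactive.
Glyoxylate is absent, so FenT is inactive.
Malonate is absent, so CilY is inactive.
Fuculose is absent, so VelD is active.
Maltulose is absent, so DovJ is inactive.
Autoinducer-2 is absent, so IrpA is inactive.
With repressor VelD bound, *oxaF* is not transcribed.

OFF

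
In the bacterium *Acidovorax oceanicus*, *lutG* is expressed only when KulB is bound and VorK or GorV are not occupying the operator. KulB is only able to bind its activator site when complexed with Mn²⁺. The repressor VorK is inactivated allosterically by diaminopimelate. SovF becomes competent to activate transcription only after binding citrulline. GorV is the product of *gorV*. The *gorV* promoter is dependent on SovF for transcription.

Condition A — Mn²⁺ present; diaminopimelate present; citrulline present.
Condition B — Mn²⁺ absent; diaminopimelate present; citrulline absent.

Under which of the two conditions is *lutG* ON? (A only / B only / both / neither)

Condition A:
Mn²⁺ is present, so KulB is active.
Diaminopimelate is present, so VorK is inactive.
Citrulline is present, so SovF is active.
No repressor is bound and SovF is active, so *gorV* is transcribed.
So GorV is produced and active.
With repressor GorV bound, *lutG* is not transcribed.
→ *lutG* is OFF in A.
Condition B:
Mn²⁺ is absent, so KulB is inactive.
Diaminopimelate is present, so VorK is inactive.
Citrulline is absent, so SovF is inactive.
Required activator SovF is absent, so *gorV* is not transcribed.
So GorV is not produced.
Required activator KulB is absent, so *lutG* is not transcribed.
→ *lutG* is OFF in B.

neither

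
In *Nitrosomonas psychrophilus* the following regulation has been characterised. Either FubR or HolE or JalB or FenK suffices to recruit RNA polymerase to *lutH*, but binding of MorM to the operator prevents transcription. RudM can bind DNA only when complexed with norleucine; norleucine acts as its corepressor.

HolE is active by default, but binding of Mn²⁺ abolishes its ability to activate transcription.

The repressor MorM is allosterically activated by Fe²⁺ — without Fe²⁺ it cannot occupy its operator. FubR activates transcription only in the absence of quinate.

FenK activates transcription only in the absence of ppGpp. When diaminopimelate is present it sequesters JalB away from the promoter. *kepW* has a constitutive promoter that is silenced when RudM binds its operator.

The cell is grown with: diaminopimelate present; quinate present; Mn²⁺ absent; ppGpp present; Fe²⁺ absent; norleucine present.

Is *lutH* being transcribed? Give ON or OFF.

Quinate is present, so FubR is inactive.
Mn²⁺ is absent, so HolE is active.
Diaminopimelate is present, so JalB is inactive.
ppGpp is present, so FenK is inactive.
Fe²⁺ is absent, so MorM is inactive.
Activator HolE is present, so *lutH* is transcribed.

ON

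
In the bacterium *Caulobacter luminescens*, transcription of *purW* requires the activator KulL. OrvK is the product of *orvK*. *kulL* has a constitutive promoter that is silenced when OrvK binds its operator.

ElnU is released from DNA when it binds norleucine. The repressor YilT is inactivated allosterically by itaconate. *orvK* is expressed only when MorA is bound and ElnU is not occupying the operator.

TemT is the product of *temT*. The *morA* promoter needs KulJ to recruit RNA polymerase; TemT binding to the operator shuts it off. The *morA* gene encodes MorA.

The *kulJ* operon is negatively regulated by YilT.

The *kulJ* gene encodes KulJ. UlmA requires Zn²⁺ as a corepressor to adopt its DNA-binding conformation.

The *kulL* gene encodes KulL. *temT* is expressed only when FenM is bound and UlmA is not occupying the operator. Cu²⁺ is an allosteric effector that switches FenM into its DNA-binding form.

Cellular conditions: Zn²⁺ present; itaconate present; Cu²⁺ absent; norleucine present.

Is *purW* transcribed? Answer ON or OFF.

Cu²⁺ is absent, so FenM is inactive.
Zn²⁺ is present, so UlmA is active.
With repressor UlmA bound, *temT* is not transcribed.
So TemT is not produced.
Itaconate is present, so YilT is inactive.
With no repressor bound, *kulJ* is transcribed.
So KulJ is produced and active.
No repressor is bound and KulJ is active, so *morA* is transcribed.
So MorA is produced and active.
Norleucine is present, so ElnU is inactive.
No repressor is bound and MorA is active, so *orvK* is transcribed.
So OrvK is produced and active.
With repressor OrvK bound, *kulL* is not transcribed.
So KulL is not produced.
Required activator KulL is absent, so *purW* is not transcribed.

OFF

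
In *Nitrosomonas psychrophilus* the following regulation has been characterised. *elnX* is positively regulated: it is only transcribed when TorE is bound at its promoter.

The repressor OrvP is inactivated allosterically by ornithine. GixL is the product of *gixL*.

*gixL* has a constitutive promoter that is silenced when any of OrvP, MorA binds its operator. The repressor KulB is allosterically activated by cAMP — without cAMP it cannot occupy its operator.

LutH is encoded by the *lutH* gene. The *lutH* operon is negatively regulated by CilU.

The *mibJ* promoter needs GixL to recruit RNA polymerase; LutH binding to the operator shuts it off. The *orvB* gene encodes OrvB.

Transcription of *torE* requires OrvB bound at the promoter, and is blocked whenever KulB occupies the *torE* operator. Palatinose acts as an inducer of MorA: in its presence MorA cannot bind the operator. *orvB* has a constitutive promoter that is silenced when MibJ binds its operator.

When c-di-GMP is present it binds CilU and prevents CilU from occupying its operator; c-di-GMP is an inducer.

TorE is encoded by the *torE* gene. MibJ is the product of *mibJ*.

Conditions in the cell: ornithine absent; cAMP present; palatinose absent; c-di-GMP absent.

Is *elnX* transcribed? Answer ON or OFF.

Ornithine is absent, so OrvP is active.
Palatinose is absent, so MorA is active.
With repressor OrvP bound, *gixL* is not transcribed.
So GixL is not produced.
c-di-GMP is absent, so CilU is active.
With repressor CilU bound, *lutH* is not transcribed.
So LutH is not produced.
Required activator GixL is absent, so *mibJ* is not transcribed.
So MibJ is not produced.
With no repressor bound, *orvB* is transcribed.
So OrvB is produced and active.
cAMP is present, so KulB is active.
With repressor KulB bound, *torE* is not transcribed.
So TorE is not produced.
Required activator TorE is absent, so *elnX* is not transcribed.

OFF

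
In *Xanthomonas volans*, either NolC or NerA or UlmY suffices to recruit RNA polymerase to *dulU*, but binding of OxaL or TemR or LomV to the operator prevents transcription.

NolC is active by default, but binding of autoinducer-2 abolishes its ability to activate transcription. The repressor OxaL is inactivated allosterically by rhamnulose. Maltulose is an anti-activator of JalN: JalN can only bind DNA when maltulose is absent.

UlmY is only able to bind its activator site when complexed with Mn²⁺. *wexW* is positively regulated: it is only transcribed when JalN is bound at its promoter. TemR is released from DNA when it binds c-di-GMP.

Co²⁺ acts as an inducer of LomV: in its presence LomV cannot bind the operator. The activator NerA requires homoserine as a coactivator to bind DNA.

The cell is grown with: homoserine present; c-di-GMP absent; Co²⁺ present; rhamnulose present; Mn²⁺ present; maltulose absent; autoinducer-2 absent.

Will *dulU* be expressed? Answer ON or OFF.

Rhamnulose is present, so OxaL is inactive.
c-di-GMP is absent, so TemR is active.
Autoinducer-2 is absent, so NolC is active.
Homoserine is present, so NerA is active.
Co²⁺ is present, so LomV is inactive.
Mn²⁺ is present, so UlmY is active.
With repressor TemR bound, *dulU* is not transcribed.

OFF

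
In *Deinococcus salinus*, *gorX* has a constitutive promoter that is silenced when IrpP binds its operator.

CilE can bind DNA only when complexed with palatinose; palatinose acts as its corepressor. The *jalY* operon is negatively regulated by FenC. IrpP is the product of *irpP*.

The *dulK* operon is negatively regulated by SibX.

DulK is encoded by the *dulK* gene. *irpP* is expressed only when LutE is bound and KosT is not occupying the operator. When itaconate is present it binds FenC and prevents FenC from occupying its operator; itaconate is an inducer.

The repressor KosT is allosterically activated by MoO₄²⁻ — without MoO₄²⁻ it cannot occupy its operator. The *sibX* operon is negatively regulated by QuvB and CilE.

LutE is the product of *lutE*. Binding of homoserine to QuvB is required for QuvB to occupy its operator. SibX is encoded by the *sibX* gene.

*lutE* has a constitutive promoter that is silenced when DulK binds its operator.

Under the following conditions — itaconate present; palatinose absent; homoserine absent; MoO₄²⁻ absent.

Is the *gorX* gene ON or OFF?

OFF

Homoserine is absent, so QuvB is inactive.
Palatinose is absent, so CilE is inactive.
With no repressor bound, *sibX* is transcribed.
So SibX is produced and active.
With repressor SibX bound, *dulK* is not transcribed.
So DulK is not produced.
With no repressor bound, *lutE* is transcribed.
So LutE is produced and active.
MoO₄²⁻ is absent, so KosT is inactive.
No repressor is bound and LutE is active, so *irpP* is transcribed.
So IrpP is produced and active.
With repressor IrpP bound, *gorX* is not transcribed.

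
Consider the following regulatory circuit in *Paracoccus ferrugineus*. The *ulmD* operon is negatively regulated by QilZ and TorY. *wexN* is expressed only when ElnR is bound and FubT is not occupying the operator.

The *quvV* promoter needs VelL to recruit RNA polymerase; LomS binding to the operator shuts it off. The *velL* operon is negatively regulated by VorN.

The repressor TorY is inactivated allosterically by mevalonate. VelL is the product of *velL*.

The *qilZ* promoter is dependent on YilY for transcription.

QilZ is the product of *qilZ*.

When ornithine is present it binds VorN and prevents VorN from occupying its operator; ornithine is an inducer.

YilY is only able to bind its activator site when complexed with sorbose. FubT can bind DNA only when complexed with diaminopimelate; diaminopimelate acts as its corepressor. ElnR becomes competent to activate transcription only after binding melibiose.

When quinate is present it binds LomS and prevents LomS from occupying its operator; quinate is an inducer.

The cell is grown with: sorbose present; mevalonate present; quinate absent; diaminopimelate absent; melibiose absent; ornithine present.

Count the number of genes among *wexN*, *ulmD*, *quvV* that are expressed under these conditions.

Diaminopimelate is absent, so FubT is inactive.
Melibiose is absent, so ElnR is inactive.
Required activator ElnR is absent, so *wexN* is not transcribed.
→ *wexN* is OFF.
Sorbose is present, so YilY is active.
No repressor is bound and YilY is active, so *qilZ* is transcribed.
So QilZ is produced and active.
Mevalonate is present, so TorY is inactive.
With repressor QilZ bound, *ulmD* is not transcribed.
→ *ulmD* is OFF.
Ornithine is present, so VorN is inactive.
With no repressor bound, *velL* is transcribed.
So VelL is produced and active.
Quinate is absent, so LomS is active.
With repressor LomS bound, *quvV* is not transcribed.
→ *quvV* is OFF.
0 of the 3 genes are transcribed.

0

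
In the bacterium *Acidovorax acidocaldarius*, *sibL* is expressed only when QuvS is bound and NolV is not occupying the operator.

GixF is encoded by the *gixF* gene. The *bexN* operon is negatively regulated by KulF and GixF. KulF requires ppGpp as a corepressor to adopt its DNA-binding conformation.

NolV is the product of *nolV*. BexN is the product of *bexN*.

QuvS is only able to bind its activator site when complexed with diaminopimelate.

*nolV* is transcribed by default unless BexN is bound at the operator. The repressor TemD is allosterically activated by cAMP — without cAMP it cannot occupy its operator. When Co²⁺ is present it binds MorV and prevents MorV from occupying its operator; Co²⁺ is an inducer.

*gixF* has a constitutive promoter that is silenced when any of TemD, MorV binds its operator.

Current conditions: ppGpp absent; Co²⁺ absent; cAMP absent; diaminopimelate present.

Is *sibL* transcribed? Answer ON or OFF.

Diaminopimelate is present, so QuvS is active.
ppGpp is absent, so KulF is inactive.
cAMP is absent, so TemD is inactive.
Co²⁺ is absent, so MorV is active.
With repressor MorV bound, *gixF* is not transcribed.
So GixF is not produced.
With no repressor bound, *bexN* is transcribed.
So BexN is produced and active.
With repressor BexN bound, *nolV* is not transcribed.
So NolV is not produced.
No repressor is bound and QuvS is active, so *sibL* is transcribed.

ON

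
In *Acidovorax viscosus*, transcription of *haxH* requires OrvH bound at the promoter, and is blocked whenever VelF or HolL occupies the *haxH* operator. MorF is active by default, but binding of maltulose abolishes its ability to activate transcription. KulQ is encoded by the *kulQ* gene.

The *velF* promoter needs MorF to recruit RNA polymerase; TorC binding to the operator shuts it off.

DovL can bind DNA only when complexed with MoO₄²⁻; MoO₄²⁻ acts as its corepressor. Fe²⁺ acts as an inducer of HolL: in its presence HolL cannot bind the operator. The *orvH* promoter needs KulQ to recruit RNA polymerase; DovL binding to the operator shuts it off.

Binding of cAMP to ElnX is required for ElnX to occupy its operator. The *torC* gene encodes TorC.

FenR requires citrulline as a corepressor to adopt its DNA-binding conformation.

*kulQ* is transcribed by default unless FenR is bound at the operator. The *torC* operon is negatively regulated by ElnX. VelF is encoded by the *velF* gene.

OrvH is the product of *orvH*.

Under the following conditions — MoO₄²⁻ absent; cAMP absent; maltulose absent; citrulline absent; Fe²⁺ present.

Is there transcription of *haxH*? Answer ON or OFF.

MoO₄²⁻ is absent, so DovL is inactive.
Citrulline is absent, so FenR is inactive.
With no repressor bound, *kulQ* is transcribed.
So KulQ is produced and active.
No repressor is bound and KulQ is active, so *orvH* is transcribed.
So OrvH is produced and active.
cAMP is absent, so ElnX is inactive.
With no repressor bound, *torC* is transcribed.
So TorC is produced and active.
Maltulose is absent, so MorF is active.
With repressor TorC bound, *velF* is not transcribed.
So VelF is not produced.
Fe²⁺ is present, so HolL is inactive.
No repressor is bound and OrvH is active, so *haxH* is transcribed.

ON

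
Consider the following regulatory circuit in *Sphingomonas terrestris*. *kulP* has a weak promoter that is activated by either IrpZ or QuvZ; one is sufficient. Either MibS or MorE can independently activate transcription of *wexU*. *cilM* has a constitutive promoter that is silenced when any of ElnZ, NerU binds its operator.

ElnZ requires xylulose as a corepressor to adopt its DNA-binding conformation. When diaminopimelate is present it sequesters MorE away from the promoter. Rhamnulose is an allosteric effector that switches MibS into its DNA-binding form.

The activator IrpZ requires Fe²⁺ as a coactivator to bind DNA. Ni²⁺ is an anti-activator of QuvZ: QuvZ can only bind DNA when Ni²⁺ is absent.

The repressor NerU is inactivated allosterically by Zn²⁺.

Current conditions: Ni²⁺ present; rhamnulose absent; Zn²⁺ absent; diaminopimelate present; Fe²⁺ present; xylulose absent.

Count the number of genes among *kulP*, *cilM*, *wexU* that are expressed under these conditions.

Fe²⁺ is present, so IrpZ is active.
Ni²⁺ is present, so QuvZ is inactive.
Activator IrpZ is present, so *kulP* is transcribed.
→ *kulP* is ON.
Xylulose is absent, so ElnZ is inactive.
Zn²⁺ is absent, so NerU is active.
With repressor NerU bound, *cilM* is not transcribed.
→ *cilM* is OFF.
Rhamnulose is absent, so MibS is inactive.
Diaminopimelate is present, so MorE is inactive.
No activator is available at the *wexU* promoter, so *wexU* is not transcribed.
→ *wexU* is OFF.
1 of the 3 genes is transcribed.

1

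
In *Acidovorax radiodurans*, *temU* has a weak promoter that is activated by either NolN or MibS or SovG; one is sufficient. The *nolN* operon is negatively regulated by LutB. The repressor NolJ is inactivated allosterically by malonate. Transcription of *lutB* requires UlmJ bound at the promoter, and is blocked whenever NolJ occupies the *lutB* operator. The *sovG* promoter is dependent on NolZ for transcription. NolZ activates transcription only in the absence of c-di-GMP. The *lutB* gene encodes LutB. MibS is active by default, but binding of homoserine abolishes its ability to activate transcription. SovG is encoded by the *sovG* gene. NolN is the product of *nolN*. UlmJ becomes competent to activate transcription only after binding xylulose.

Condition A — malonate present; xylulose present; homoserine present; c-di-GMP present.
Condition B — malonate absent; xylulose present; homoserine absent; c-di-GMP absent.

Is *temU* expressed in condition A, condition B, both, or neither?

Condition A:
Malonate is present, so NolJ is inactive.
Xylulose is present, so UlmJ is active.
No repressor is bound and UlmJ is active, so *lutB* is transcribed.
So LutB is produced and active.
With repressor LutB bound, *nolN* is not transcribed.
So NolN is not produced.
Homoserine is present, so MibS is inactive.
c-di-GMP is present, so NolZ is inactive.
Required activator NolZ is absent, so *sovG* is not transcribed.
So SovG is not produced.
No activator is available at the *temU* promoter, so *temU* is not transcribed.
→ *temU* is OFF in A.
Condition B:
Malonate is absent, so NolJ is active.
Xylulose is present, so UlmJ is active.
With repressor NolJ bound, *lutB* is not transcribed.
So LutB is not produced.
With no repressor bound, *nolN* is transcribed.
So NolN is produced and active.
Homoserine is absent, so MibS is active.
c-di-GMP is absent, so NolZ is active.
No repressor is bound and NolZ is active, so *sovG* is transcribed.
So SovG is produced and active.
Activator NolN is present, so *temU* is transcribed.
→ *temU* is ON in B.

B only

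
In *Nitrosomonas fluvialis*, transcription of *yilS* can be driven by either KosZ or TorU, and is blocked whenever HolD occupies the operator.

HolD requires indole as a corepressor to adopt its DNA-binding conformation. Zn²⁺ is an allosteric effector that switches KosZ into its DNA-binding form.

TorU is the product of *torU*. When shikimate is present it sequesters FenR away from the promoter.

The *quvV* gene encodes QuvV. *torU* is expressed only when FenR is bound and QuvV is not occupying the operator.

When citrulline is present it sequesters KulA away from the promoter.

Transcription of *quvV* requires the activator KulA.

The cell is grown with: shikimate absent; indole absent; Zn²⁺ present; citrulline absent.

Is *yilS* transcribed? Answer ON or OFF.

Zn²⁺ is present, so KosZ is active.
Indole is absent, so HolD is inactive.
Shikimate is absent, so FenR is active.
Citrulline is absent, so KulA is active.
No repressor is bound and KulA is active, so *quvV* is transcribed.
So QuvV is produced and active.
With repressor QuvV bound, *torU* is not transcribed.
So TorU is not produced.
Activator KosZ is present, so *yilS* is transcribed.

ON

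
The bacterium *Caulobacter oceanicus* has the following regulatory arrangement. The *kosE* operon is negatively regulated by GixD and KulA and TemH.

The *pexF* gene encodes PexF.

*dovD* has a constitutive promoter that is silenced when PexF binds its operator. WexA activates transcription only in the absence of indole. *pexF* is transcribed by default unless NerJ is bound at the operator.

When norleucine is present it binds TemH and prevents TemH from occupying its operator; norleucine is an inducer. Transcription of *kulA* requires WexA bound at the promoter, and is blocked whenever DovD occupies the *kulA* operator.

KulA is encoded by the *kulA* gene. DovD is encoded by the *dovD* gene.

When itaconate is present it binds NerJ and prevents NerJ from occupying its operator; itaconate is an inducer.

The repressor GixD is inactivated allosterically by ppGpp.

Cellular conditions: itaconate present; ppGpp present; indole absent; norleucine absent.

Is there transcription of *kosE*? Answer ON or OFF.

ppGpp is present, so GixD is inactive.
Itaconate is present, so NerJ is inactive.
With no repressor bound, *pexF* is transcribed.
So PexF is produced and active.
With repressor PexF bound, *dovD* is not transcribed.
So DovD is not produced.
Indole is absent, so WexA is active.
No repressor is bound and WexA is active, so *kulA* is transcribed.
So KulA is produced and active.
Norleucine is absent, so TemH is active.
With repressor KulA bound, *kosE* is not transcribed.

OFF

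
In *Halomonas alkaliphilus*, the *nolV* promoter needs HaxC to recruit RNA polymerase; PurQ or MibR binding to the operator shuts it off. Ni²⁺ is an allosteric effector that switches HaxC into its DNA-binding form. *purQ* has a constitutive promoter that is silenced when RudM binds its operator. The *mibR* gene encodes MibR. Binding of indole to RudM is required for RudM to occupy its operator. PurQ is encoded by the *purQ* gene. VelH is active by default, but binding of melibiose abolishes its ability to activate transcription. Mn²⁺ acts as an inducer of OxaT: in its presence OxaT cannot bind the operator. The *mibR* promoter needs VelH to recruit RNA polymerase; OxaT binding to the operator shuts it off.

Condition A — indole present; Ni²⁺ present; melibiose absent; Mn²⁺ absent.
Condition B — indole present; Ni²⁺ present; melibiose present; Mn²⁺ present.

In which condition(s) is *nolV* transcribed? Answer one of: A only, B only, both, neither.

both

Condition A:
Indole is present, so RudM is active.
With repressor RudM bound, *purQ* is not transcribed.
So PurQ is not produced.
Ni²⁺ is present, so HaxC is active.
Melibiose is absent, so VelH is active.
Mn²⁺ is absent, so OxaT is active.
With repressor OxaT bound, *mibR* is not transcribed.
So MibR is not produced.
No repressor is bound and HaxC is active, so *nolV* is transcribed.
→ *nolV* is ON in A.
Condition B:
Indole is present, so RudM is active.
With repressor RudM bound, *purQ* is not transcribed.
So PurQ is not produced.
Ni²⁺ is present, so HaxC is active.
Melibiose is present, so VelH is inactive.
Mn²⁺ is present, so OxaT is inactive.
Required activator VelH is absent, so *mibR* is not transcribed.
So MibR is not produced.
No repressor is bound and HaxC is active, so *nolV* is transcribed.
→ *nolV* is ON in B.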